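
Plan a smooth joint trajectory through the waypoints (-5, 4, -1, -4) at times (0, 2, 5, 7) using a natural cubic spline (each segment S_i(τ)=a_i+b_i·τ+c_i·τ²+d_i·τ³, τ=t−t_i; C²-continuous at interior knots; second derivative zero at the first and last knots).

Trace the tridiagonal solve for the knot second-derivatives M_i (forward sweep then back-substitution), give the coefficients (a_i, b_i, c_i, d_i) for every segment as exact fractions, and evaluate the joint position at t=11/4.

Δ: Δ0=9/2, Δ1=-5/3, Δ2=-3/2
row 1: diag=10, rhs=-37; c'=3/10, d'=-37/10
row 2: denom=10−3·3/10=91/10; d'=(1−3·-37/10)/(91/10)=121/91
back: M2=121/91
back: M1=-37/10−3/10·121/91=-373/91
M: M0=0, M1=-373/91, M2=121/91, M3=0
seg 0: a=-5, c=M0/2=0, d=(M1−M0)/(6·2)=-373/1092, b=Δ0−h0·(2M0+M1)/6=3203/546
seg 1: a=4, c=M1/2=-373/182, d=(M2−M1)/(6·3)=19/63, b=Δ1−h1·(2M1+M2)/6=965/546
seg 2: a=-1, c=M2/2=121/182, d=(M3−M2)/(6·2)=-121/1092, b=Δ2−h2·(2M2+M3)/6=-1303/546
t_q=11/4 → seg 1, τ=3/4; S=4+965/546·τ+-373/182·τ²+19/63·τ³=25043/5824

  seg 0: a=-5 b=3203/546 c=0 d=-373/1092
  seg 1: a=4 b=965/546 c=-373/182 d=19/63
  seg 2: a=-1 b=-1303/546 c=121/182 d=-121/1092
S(11/4) = 25043/5824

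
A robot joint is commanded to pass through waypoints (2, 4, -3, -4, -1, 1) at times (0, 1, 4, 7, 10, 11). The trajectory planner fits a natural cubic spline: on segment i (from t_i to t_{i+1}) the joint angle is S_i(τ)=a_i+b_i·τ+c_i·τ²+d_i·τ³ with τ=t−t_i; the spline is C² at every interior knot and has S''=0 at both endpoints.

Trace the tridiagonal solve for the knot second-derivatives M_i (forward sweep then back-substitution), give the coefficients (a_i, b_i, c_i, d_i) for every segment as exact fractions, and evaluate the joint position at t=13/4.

  seg 0: a=2 b=6217/2331 c=0 d=-1555/2331
  seg 1: a=4 b=1552/2331 c=-1555/777 d=7004/20979
  seg 2: a=-3 b=-5426/2331 c=2339/2331 d=-64/567
  seg 3: a=-4 b=1504/2331 c=-29/2331 d=914/20979
  seg 4: a=-1 b=4072/2331 c=295/777 d=-295/2331
S(13/4) = -1721/2072

Δ: Δ0=2, Δ1=-7/3, Δ2=-1/3, Δ3=1, Δ4=2
row 1: diag=8, rhs=-26; c'=3/8, d'=-13/4
row 2: denom=12−3·3/8=87/8; d'=(12−3·-13/4)/(87/8)=2
row 3: denom=12−3·8/29=324/29; d'=(8−3·2)/(324/29)=29/162
row 4: denom=8−3·29/108=259/36; d'=(6−3·29/162)/(259/36)=590/777
back: M4=590/777
back: M3=29/162−29/108·590/777=-58/2331
back: M2=2−8/29·-58/2331=4678/2331
back: M1=-13/4−3/8·4678/2331=-3110/777
M: M0=0, M1=-3110/777, M2=4678/2331, M3=-58/2331, M4=590/777, M5=0
seg 0: a=2, c=M0/2=0, d=(M1−M0)/(6·1)=-1555/2331, b=Δ0−h0·(2M0+M1)/6=6217/2331
seg 1: a=4, c=M1/2=-1555/777, d=(M2−M1)/(6·3)=7004/20979, b=Δ1−h1·(2M1+M2)/6=1552/2331
seg 2: a=-3, c=M2/2=2339/2331, d=(M3−M2)/(6·3)=-64/567, b=Δ2−h2·(2M2+M3)/6=-5426/2331
seg 3: a=-4, c=M3/2=-29/2331, d=(M4−M3)/(6·3)=914/20979, b=Δ3−h3·(2M3+M4)/6=1504/2331
seg 4: a=-1, c=M4/2=295/777, d=(M5−M4)/(6·1)=-295/2331, b=Δ4−h4·(2M4+M5)/6=4072/2331
t_q=13/4 → seg 1, τ=9/4; S=4+1552/2331·τ+-1555/777·τ²+7004/20979·τ³=-1721/2072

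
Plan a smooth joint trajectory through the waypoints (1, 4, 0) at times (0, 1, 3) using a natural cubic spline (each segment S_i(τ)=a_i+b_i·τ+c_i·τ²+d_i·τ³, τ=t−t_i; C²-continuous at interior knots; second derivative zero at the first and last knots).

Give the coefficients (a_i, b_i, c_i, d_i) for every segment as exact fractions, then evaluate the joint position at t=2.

Δ: Δ0=3, Δ1=-2
row 1: diag=6, rhs=-30; c'=1/3, d'=-5
back: M1=-5
M: M0=0, M1=-5, M2=0
seg 0: a=1, c=M0/2=0, d=(M1−M0)/(6·1)=-5/6, b=Δ0−h0·(2M0+M1)/6=23/6
seg 1: a=4, c=M1/2=-5/2, d=(M2−M1)/(6·2)=5/12, b=Δ1−h1·(2M1+M2)/6=4/3
t_q=2 → seg 1, τ=1; S=4+4/3·τ+-5/2·τ²+5/12·τ³=13/4

  seg 0: a=1 b=23/6 c=0 d=-5/6
  seg 1: a=4 b=4/3 c=-5/2 d=5/12
S(2) = 13/4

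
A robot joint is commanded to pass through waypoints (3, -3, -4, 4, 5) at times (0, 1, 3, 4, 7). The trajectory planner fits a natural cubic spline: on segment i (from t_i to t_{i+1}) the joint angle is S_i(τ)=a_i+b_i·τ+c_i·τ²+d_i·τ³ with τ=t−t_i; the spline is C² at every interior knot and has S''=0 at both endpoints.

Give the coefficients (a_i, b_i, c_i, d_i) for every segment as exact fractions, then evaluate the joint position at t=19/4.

  seg 0: a=3 b=-9643/1500 c=0 d=643/1500
  seg 1: a=-3 b=-3857/750 c=643/500 d=1553/3000
  seg 2: a=-4 b=466/75 c=549/125 d=-977/375
  seg 3: a=4 b=2693/375 c=-428/125 d=428/1125
S(19/4) = 15241/2000

Δ: Δ0=-6, Δ1=-1/2, Δ2=8, Δ3=1/3
row 1: diag=6, rhs=33; c'=1/3, d'=11/2
row 2: denom=6−2·1/3=16/3; d'=(51−2·11/2)/(16/3)=15/2
row 3: denom=8−1·3/16=125/16; d'=(-46−1·15/2)/(125/16)=-856/125
back: M3=-856/125
back: M2=15/2−3/16·-856/125=1098/125
back: M1=11/2−1/3·1098/125=643/250
M: M0=0, M1=643/250, M2=1098/125, M3=-856/125, M4=0
seg 0: a=3, c=M0/2=0, d=(M1−M0)/(6·1)=643/1500, b=Δ0−h0·(2M0+M1)/6=-9643/1500
seg 1: a=-3, c=M1/2=643/500, d=(M2−M1)/(6·2)=1553/3000, b=Δ1−h1·(2M1+M2)/6=-3857/750
seg 2: a=-4, c=M2/2=549/125, d=(M3−M2)/(6·1)=-977/375, b=Δ2−h2·(2M2+M3)/6=466/75
seg 3: a=4, c=M3/2=-428/125, d=(M4−M3)/(6·3)=428/1125, b=Δ3−h3·(2M3+M4)/6=2693/375
t_q=19/4 → seg 3, τ=3/4; S=4+2693/375·τ+-428/125·τ²+428/1125·τ³=15241/2000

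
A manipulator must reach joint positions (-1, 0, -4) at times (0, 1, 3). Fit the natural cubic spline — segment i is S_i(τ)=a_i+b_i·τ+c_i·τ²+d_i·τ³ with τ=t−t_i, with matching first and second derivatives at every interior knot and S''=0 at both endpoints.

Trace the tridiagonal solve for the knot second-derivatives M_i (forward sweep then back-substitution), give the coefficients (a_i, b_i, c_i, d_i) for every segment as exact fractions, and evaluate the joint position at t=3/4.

Δ: Δ0=1, Δ1=-2
row 1: diag=6, rhs=-18; c'=1/3, d'=-3
back: M1=-3
M: M0=0, M1=-3, M2=0
seg 0: a=-1, c=M0/2=0, d=(M1−M0)/(6·1)=-1/2, b=Δ0−h0·(2M0+M1)/6=3/2
seg 1: a=0, c=M1/2=-3/2, d=(M2−M1)/(6·2)=1/4, b=Δ1−h1·(2M1+M2)/6=0
t_q=3/4 → seg 0, τ=3/4; S=-1+3/2·τ+0·τ²+-1/2·τ³=-11/128

  seg 0: a=-1 b=3/2 c=0 d=-1/2
  seg 1: a=0 b=0 c=-3/2 d=1/4
S(3/4) = -11/128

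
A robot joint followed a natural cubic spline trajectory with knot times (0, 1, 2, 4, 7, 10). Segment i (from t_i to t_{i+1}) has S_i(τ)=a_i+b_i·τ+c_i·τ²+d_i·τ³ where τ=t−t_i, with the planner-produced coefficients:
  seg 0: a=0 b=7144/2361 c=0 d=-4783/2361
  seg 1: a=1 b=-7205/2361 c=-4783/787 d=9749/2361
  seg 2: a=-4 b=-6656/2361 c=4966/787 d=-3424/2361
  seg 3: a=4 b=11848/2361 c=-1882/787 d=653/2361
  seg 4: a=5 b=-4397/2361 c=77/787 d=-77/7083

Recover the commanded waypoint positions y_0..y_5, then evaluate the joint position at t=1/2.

y_0=0 y_1=1 y_2=-4 y_3=4 y_4=5 y_5=0
S(1/2) = 7931/6296

y_0 = S_0(0) = a_0 = 0
y_1 = S_1(0) = a_1 = 1
y_2 = S_2(0) = a_2 = -4
y_3 = S_3(0) = a_3 = 4
y_4 = S_4(0) = a_4 = 5
y_5 = S_4(3) = 0
t_q=1/2 is in segment 0 (τ=1/2); S_0(τ)=7931/6296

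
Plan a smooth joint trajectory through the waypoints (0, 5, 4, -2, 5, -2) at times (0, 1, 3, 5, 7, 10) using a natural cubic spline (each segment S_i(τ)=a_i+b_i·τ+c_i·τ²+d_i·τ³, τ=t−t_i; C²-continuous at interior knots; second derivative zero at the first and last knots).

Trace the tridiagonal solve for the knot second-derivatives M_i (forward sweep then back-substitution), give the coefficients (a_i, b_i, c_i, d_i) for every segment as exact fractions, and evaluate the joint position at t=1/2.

Δ: Δ0=5, Δ1=-1/2, Δ2=-3, Δ3=7/2, Δ4=-7/3
row 1: diag=6, rhs=-33; c'=1/3, d'=-11/2
row 2: denom=8−2·1/3=22/3; d'=(-15−2·-11/2)/(22/3)=-6/11
row 3: denom=8−2·3/11=82/11; d'=(39−2·-6/11)/(82/11)=441/82
row 4: denom=10−2·11/41=388/41; d'=(-35−2·441/82)/(388/41)=-469/97
back: M4=-469/97
back: M3=441/82−11/41·-469/97=1295/194
back: M2=-6/11−3/11·1295/194=-459/194
back: M1=-11/2−1/3·-459/194=-457/97
M: M0=0, M1=-457/97, M2=-459/194, M3=1295/194, M4=-469/97, M5=0
seg 0: a=0, c=M0/2=0, d=(M1−M0)/(6·1)=-457/582, b=Δ0−h0·(2M0+M1)/6=3367/582
seg 1: a=5, c=M1/2=-457/194, d=(M2−M1)/(6·2)=455/2328, b=Δ1−h1·(2M1+M2)/6=998/291
seg 2: a=4, c=M2/2=-459/388, d=(M3−M2)/(6·2)=877/1164, b=Δ2−h2·(2M2+M3)/6=-2123/582
seg 3: a=-2, c=M3/2=1295/388, d=(M4−M3)/(6·2)=-2233/2328, b=Δ3−h3·(2M3+M4)/6=385/582
seg 4: a=5, c=M4/2=-469/194, d=(M5−M4)/(6·3)=469/1746, b=Δ4−h4·(2M4+M5)/6=728/291
t_q=1/2 → seg 0, τ=1/2; S=0+3367/582·τ+0·τ²+-457/582·τ³=4337/1552

  seg 0: a=0 b=3367/582 c=0 d=-457/582
  seg 1: a=5 b=998/291 c=-457/194 d=455/2328
  seg 2: a=4 b=-2123/582 c=-459/388 d=877/1164
  seg 3: a=-2 b=385/582 c=1295/388 d=-2233/2328
  seg 4: a=5 b=728/291 c=-469/194 d=469/1746
S(1/2) = 4337/1552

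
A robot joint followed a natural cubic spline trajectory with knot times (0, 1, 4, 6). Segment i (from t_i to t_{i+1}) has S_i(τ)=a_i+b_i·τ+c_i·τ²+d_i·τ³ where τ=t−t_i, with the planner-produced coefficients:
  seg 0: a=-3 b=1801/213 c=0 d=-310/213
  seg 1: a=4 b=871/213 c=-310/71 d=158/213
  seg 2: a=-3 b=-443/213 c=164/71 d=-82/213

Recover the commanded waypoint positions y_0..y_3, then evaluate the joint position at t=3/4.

y_0=-3 y_1=4 y_2=-3 y_3=-1
S(3/4) = 6197/2272

y_0 = S_0(0) = a_0 = -3
y_1 = S_1(0) = a_1 = 4
y_2 = S_2(0) = a_2 = -3
y_3 = S_2(2) = -1
t_q=3/4 is in segment 0 (τ=3/4); S_0(τ)=6197/2272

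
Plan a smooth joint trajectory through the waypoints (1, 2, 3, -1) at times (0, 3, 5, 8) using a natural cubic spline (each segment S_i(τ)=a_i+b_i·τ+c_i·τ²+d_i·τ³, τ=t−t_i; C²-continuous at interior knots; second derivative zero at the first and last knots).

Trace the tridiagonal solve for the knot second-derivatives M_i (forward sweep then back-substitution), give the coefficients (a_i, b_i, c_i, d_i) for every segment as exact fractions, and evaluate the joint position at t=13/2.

  seg 0: a=1 b=1/6 c=0 d=1/54
  seg 1: a=2 b=2/3 c=1/6 d=-1/8
  seg 2: a=3 b=-1/6 c=-7/12 d=7/108
S(13/2) = 53/32

Δ: Δ0=1/3, Δ1=1/2, Δ2=-4/3
row 1: diag=10, rhs=1; c'=1/5, d'=1/10
row 2: denom=10−2·1/5=48/5; d'=(-11−2·1/10)/(48/5)=-7/6
back: M2=-7/6
back: M1=1/10−1/5·-7/6=1/3
M: M0=0, M1=1/3, M2=-7/6, M3=0
seg 0: a=1, c=M0/2=0, d=(M1−M0)/(6·3)=1/54, b=Δ0−h0·(2M0+M1)/6=1/6
seg 1: a=2, c=M1/2=1/6, d=(M2−M1)/(6·2)=-1/8, b=Δ1−h1·(2M1+M2)/6=2/3
seg 2: a=3, c=M2/2=-7/12, d=(M3−M2)/(6·3)=7/108, b=Δ2−h2·(2M2+M3)/6=-1/6
t_q=13/2 → seg 2, τ=3/2; S=3+-1/6·τ+-7/12·τ²+7/108·τ³=53/32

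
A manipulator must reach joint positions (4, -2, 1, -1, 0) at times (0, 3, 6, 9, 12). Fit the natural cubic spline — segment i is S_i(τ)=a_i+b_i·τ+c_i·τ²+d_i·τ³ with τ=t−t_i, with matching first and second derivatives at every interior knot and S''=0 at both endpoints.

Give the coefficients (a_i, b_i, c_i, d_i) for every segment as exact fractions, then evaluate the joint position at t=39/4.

  seg 0: a=4 b=-247/84 c=0 d=79/756
  seg 1: a=-2 b=-5/42 c=79/84 d=-143/756
  seg 2: a=1 b=5/12 c=-16/21 d=101/756
  seg 3: a=-1 b=-23/42 c=37/84 d=-37/756
S(39/4) = -303/256

Δ: Δ0=-2, Δ1=1, Δ2=-2/3, Δ3=1/3
row 1: diag=12, rhs=18; c'=1/4, d'=3/2
row 2: denom=12−3·1/4=45/4; d'=(-10−3·3/2)/(45/4)=-58/45
row 3: denom=12−3·4/15=56/5; d'=(6−3·-58/45)/(56/5)=37/42
back: M3=37/42
back: M2=-58/45−4/15·37/42=-32/21
back: M1=3/2−1/4·-32/21=79/42
M: M0=0, M1=79/42, M2=-32/21, M3=37/42, M4=0
seg 0: a=4, c=M0/2=0, d=(M1−M0)/(6·3)=79/756, b=Δ0−h0·(2M0+M1)/6=-247/84
seg 1: a=-2, c=M1/2=79/84, d=(M2−M1)/(6·3)=-143/756, b=Δ1−h1·(2M1+M2)/6=-5/42
seg 2: a=1, c=M2/2=-16/21, d=(M3−M2)/(6·3)=101/756, b=Δ2−h2·(2M2+M3)/6=5/12
seg 3: a=-1, c=M3/2=37/84, d=(M4−M3)/(6·3)=-37/756, b=Δ3−h3·(2M3+M4)/6=-23/42
t_q=39/4 → seg 3, τ=3/4; S=-1+-23/42·τ+37/84·τ²+-37/756·τ³=-303/256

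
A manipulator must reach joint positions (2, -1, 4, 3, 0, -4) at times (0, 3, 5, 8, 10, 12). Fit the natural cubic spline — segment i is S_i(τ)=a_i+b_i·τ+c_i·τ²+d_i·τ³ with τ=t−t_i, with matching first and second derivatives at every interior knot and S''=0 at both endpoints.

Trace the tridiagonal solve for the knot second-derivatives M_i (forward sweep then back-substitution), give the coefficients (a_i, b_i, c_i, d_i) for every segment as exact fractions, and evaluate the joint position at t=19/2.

  seg 0: a=2 b=-7471/3288 c=0 d=4183/29592
  seg 1: a=-1 b=2539/1644 c=4183/3288 d=-653/1644
  seg 2: a=4 b=1023/548 c=-3653/3288 d=3725/29592
  seg 3: a=3 b=-1535/1096 c=3/137 d=-157/4384
  seg 4: a=0 b=-955/548 c=-423/2192 d=141/4384
S(19/2) = 29025/35072

Δ: Δ0=-1, Δ1=5/2, Δ2=-1/3, Δ3=-3/2, Δ4=-2
row 1: diag=10, rhs=21; c'=1/5, d'=21/10
row 2: denom=10−2·1/5=48/5; d'=(-17−2·21/10)/(48/5)=-53/24
row 3: denom=10−3·5/16=145/16; d'=(-7−3·-53/24)/(145/16)=-6/145
row 4: denom=8−2·32/145=1096/145; d'=(-3−2·-6/145)/(1096/145)=-423/1096
back: M4=-423/1096
back: M3=-6/145−32/145·-423/1096=6/137
back: M2=-53/24−5/16·6/137=-3653/1644
back: M1=21/10−1/5·-3653/1644=4183/1644
M: M0=0, M1=4183/1644, M2=-3653/1644, M3=6/137, M4=-423/1096, M5=0
seg 0: a=2, c=M0/2=0, d=(M1−M0)/(6·3)=4183/29592, b=Δ0−h0·(2M0+M1)/6=-7471/3288
seg 1: a=-1, c=M1/2=4183/3288, d=(M2−M1)/(6·2)=-653/1644, b=Δ1−h1·(2M1+M2)/6=2539/1644
seg 2: a=4, c=M2/2=-3653/3288, d=(M3−M2)/(6·3)=3725/29592, b=Δ2−h2·(2M2+M3)/6=1023/548
seg 3: a=3, c=M3/2=3/137, d=(M4−M3)/(6·2)=-157/4384, b=Δ3−h3·(2M3+M4)/6=-1535/1096
seg 4: a=0, c=M4/2=-423/2192, d=(M5−M4)/(6·2)=141/4384, b=Δ4−h4·(2M4+M5)/6=-955/548
t_q=19/2 → seg 3, τ=3/2; S=3+-1535/1096·τ+3/137·τ²+-157/4384·τ³=29025/35072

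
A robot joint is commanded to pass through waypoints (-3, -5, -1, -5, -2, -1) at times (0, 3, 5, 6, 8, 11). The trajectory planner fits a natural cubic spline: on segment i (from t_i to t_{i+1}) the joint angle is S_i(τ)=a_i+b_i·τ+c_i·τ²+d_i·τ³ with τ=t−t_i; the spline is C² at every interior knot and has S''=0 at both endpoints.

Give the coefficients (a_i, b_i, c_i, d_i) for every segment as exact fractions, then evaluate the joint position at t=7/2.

  seg 0: a=-3 b=-76/33 c=0 d=2/11
  seg 1: a=-5 b=86/33 c=18/11 d=-32/33
  seg 2: a=-1 b=-82/33 c=-46/11 d=8/3
  seg 3: a=-5 b=-94/33 c=42/11 d=-217/264
  seg 4: a=-2 b=169/66 c=-49/44 d=49/396
S(7/2) = -75/22

Δ: Δ0=-2/3, Δ1=2, Δ2=-4, Δ3=3/2, Δ4=1/3
row 1: diag=10, rhs=16; c'=1/5, d'=8/5
row 2: denom=6−2·1/5=28/5; d'=(-36−2·8/5)/(28/5)=-7
row 3: denom=6−1·5/28=163/28; d'=(33−1·-7)/(163/28)=1120/163
row 4: denom=10−2·56/163=1518/163; d'=(-7−2·1120/163)/(1518/163)=-49/22
back: M4=-49/22
back: M3=1120/163−56/163·-49/22=84/11
back: M2=-7−5/28·84/11=-92/11
back: M1=8/5−1/5·-92/11=36/11
M: M0=0, M1=36/11, M2=-92/11, M3=84/11, M4=-49/22, M5=0
seg 0: a=-3, c=M0/2=0, d=(M1−M0)/(6·3)=2/11, b=Δ0−h0·(2M0+M1)/6=-76/33
seg 1: a=-5, c=M1/2=18/11, d=(M2−M1)/(6·2)=-32/33, b=Δ1−h1·(2M1+M2)/6=86/33
seg 2: a=-1, c=M2/2=-46/11, d=(M3−M2)/(6·1)=8/3, b=Δ2−h2·(2M2+M3)/6=-82/33
seg 3: a=-5, c=M3/2=42/11, d=(M4−M3)/(6·2)=-217/264, b=Δ3−h3·(2M3+M4)/6=-94/33
seg 4: a=-2, c=M4/2=-49/44, d=(M5−M4)/(6·3)=49/396, b=Δ4−h4·(2M4+M5)/6=169/66
t_q=7/2 → seg 1, τ=1/2; S=-5+86/33·τ+18/11·τ²+-32/33·τ³=-75/22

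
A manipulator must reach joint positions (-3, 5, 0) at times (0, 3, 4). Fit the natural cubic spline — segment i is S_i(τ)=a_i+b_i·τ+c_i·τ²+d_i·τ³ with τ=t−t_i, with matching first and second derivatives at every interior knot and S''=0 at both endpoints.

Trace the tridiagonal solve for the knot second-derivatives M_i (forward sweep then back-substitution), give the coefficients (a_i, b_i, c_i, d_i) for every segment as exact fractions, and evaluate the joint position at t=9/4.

  seg 0: a=-3 b=133/24 c=0 d=-23/72
  seg 1: a=5 b=-37/12 c=-23/8 d=23/24
S(9/4) = 2985/512

Δ: Δ0=8/3, Δ1=-5
row 1: diag=8, rhs=-46; c'=1/8, d'=-23/4
back: M1=-23/4
M: M0=0, M1=-23/4, M2=0
seg 0: a=-3, c=M0/2=0, d=(M1−M0)/(6·3)=-23/72, b=Δ0−h0·(2M0+M1)/6=133/24
seg 1: a=5, c=M1/2=-23/8, d=(M2−M1)/(6·1)=23/24, b=Δ1−h1·(2M1+M2)/6=-37/12
t_q=9/4 → seg 0, τ=9/4; S=-3+133/24·τ+0·τ²+-23/72·τ³=2985/512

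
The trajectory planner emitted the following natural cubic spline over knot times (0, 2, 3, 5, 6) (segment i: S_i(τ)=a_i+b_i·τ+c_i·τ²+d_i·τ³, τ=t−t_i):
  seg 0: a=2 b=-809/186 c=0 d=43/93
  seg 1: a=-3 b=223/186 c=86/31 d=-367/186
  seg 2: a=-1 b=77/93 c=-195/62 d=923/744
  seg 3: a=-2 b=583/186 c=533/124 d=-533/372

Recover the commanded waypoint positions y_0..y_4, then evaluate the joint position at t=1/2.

y_0 = S_0(0) = a_0 = 2
y_1 = S_1(0) = a_1 = -3
y_2 = S_2(0) = a_2 = -1
y_3 = S_3(0) = a_3 = -2
y_4 = S_3(1) = 4
t_q=1/2 is in segment 0 (τ=1/2); S_0(τ)=-29/248

y_0=2 y_1=-3 y_2=-1 y_3=-2 y_4=4
S(1/2) = -29/248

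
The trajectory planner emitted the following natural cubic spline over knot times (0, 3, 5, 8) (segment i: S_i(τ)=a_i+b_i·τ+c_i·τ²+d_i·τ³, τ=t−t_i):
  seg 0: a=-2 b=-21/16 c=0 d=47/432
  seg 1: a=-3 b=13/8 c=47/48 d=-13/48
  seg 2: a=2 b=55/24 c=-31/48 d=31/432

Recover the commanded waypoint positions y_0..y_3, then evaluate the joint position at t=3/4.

y_0 = S_0(0) = a_0 = -2
y_1 = S_1(0) = a_1 = -3
y_2 = S_2(0) = a_2 = 2
y_3 = S_2(3) = 5
t_q=3/4 is in segment 0 (τ=3/4); S_0(τ)=-3009/1024

y_0=-2 y_1=-3 y_2=2 y_3=5
S(3/4) = -3009/1024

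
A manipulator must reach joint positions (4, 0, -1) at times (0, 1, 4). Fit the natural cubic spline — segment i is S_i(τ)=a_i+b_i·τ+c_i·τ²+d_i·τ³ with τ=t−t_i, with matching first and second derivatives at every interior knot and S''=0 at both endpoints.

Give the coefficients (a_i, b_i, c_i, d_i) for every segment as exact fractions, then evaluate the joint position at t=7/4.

Δ: Δ0=-4, Δ1=-1/3
row 1: diag=8, rhs=22; c'=3/8, d'=11/4
back: M1=11/4
M: M0=0, M1=11/4, M2=0
seg 0: a=4, c=M0/2=0, d=(M1−M0)/(6·1)=11/24, b=Δ0−h0·(2M0+M1)/6=-107/24
seg 1: a=0, c=M1/2=11/8, d=(M2−M1)/(6·3)=-11/72, b=Δ1−h1·(2M1+M2)/6=-37/12
t_q=7/4 → seg 1, τ=3/4; S=0+-37/12·τ+11/8·τ²+-11/72·τ³=-821/512

  seg 0: a=4 b=-107/24 c=0 d=11/24
  seg 1: a=0 b=-37/12 c=11/8 d=-11/72
S(7/4) = -821/512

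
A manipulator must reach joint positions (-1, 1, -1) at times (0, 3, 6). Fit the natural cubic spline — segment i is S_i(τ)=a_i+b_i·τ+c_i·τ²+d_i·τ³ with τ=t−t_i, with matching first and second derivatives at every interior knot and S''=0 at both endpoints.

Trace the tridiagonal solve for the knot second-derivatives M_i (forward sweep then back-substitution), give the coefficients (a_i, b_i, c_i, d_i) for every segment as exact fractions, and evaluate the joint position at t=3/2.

  seg 0: a=-1 b=1 c=0 d=-1/27
  seg 1: a=1 b=0 c=-1/3 d=1/27
S(3/2) = 3/8

Δ: Δ0=2/3, Δ1=-2/3
row 1: diag=12, rhs=-8; c'=1/4, d'=-2/3
back: M1=-2/3
M: M0=0, M1=-2/3, M2=0
seg 0: a=-1, c=M0/2=0, d=(M1−M0)/(6·3)=-1/27, b=Δ0−h0·(2M0+M1)/6=1
seg 1: a=1, c=M1/2=-1/3, d=(M2−M1)/(6·3)=1/27, b=Δ1−h1·(2M1+M2)/6=0
t_q=3/2 → seg 0, τ=3/2; S=-1+1·τ+0·τ²+-1/27·τ³=3/8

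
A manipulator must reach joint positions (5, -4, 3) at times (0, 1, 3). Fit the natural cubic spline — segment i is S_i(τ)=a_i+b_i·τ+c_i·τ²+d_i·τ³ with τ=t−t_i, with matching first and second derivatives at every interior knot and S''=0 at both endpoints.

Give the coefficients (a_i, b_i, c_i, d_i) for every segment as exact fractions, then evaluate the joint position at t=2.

  seg 0: a=5 b=-133/12 c=0 d=25/12
  seg 1: a=-4 b=-29/6 c=25/4 d=-25/24
S(2) = -29/8

Δ: Δ0=-9, Δ1=7/2
row 1: diag=6, rhs=75; c'=1/3, d'=25/2
back: M1=25/2
M: M0=0, M1=25/2, M2=0
seg 0: a=5, c=M0/2=0, d=(M1−M0)/(6·1)=25/12, b=Δ0−h0·(2M0+M1)/6=-133/12
seg 1: a=-4, c=M1/2=25/4, d=(M2−M1)/(6·2)=-25/24, b=Δ1−h1·(2M1+M2)/6=-29/6
t_q=2 → seg 1, τ=1; S=-4+-29/6·τ+25/4·τ²+-25/24·τ³=-29/8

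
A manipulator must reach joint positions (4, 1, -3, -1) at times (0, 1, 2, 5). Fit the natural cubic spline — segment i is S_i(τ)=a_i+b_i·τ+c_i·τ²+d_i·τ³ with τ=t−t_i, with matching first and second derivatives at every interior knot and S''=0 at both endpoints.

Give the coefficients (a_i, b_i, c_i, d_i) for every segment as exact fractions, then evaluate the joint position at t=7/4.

  seg 0: a=4 b=-241/93 c=0 d=-38/93
  seg 1: a=1 b=-355/93 c=-38/31 d=97/93
  seg 2: a=-3 b=-292/93 c=59/31 d=-59/279
S(7/4) = -4191/1984

Δ: Δ0=-3, Δ1=-4, Δ2=2/3
row 1: diag=4, rhs=-6; c'=1/4, d'=-3/2
row 2: denom=8−1·1/4=31/4; d'=(28−1·-3/2)/(31/4)=118/31
back: M2=118/31
back: M1=-3/2−1/4·118/31=-76/31
M: M0=0, M1=-76/31, M2=118/31, M3=0
seg 0: a=4, c=M0/2=0, d=(M1−M0)/(6·1)=-38/93, b=Δ0−h0·(2M0+M1)/6=-241/93
seg 1: a=1, c=M1/2=-38/31, d=(M2−M1)/(6·1)=97/93, b=Δ1−h1·(2M1+M2)/6=-355/93
seg 2: a=-3, c=M2/2=59/31, d=(M3−M2)/(6·3)=-59/279, b=Δ2−h2·(2M2+M3)/6=-292/93
t_q=7/4 → seg 1, τ=3/4; S=1+-355/93·τ+-38/31·τ²+97/93·τ³=-4191/1984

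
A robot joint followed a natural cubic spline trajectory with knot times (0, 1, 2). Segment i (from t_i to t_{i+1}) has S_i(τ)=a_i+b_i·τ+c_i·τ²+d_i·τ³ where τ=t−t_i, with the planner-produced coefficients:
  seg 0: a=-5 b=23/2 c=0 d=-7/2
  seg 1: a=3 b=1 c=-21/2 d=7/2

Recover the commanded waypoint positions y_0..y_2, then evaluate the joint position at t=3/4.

y_0 = S_0(0) = a_0 = -5
y_1 = S_1(0) = a_1 = 3
y_2 = S_1(1) = -3
t_q=3/4 is in segment 0 (τ=3/4); S_0(τ)=275/128

y_0=-5 y_1=3 y_2=-3
S(3/4) = 275/128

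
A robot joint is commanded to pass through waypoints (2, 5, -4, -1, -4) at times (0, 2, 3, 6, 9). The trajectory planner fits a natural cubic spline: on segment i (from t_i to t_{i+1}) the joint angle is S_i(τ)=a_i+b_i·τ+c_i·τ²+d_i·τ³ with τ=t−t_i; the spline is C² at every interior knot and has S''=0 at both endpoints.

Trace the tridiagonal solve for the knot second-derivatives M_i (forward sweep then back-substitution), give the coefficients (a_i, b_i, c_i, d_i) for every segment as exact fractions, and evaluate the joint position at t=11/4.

  seg 0: a=2 b=474/85 c=0 d=-693/680
  seg 1: a=5 b=-1131/170 c=-2079/340 d=1281/340
  seg 2: a=-4 b=-2577/340 c=441/85 d=-475/612
  seg 3: a=-1 b=441/170 c=-611/340 d=611/3060
S(11/4) = -40033/21760

Δ: Δ0=3/2, Δ1=-9, Δ2=1, Δ3=-1
row 1: diag=6, rhs=-63; c'=1/6, d'=-21/2
row 2: denom=8−1·1/6=47/6; d'=(60−1·-21/2)/(47/6)=9
row 3: denom=12−3·18/47=510/47; d'=(-12−3·9)/(510/47)=-611/170
back: M3=-611/170
back: M2=9−18/47·-611/170=882/85
back: M1=-21/2−1/6·882/85=-2079/170
M: M0=0, M1=-2079/170, M2=882/85, M3=-611/170, M4=0
seg 0: a=2, c=M0/2=0, d=(M1−M0)/(6·2)=-693/680, b=Δ0−h0·(2M0+M1)/6=474/85
seg 1: a=5, c=M1/2=-2079/340, d=(M2−M1)/(6·1)=1281/340, b=Δ1−h1·(2M1+M2)/6=-1131/170
seg 2: a=-4, c=M2/2=441/85, d=(M3−M2)/(6·3)=-475/612, b=Δ2−h2·(2M2+M3)/6=-2577/340
seg 3: a=-1, c=M3/2=-611/340, d=(M4−M3)/(6·3)=611/3060, b=Δ3−h3·(2M3+M4)/6=441/170
t_q=11/4 → seg 1, τ=3/4; S=5+-1131/170·τ+-2079/340·τ²+1281/340·τ³=-40033/21760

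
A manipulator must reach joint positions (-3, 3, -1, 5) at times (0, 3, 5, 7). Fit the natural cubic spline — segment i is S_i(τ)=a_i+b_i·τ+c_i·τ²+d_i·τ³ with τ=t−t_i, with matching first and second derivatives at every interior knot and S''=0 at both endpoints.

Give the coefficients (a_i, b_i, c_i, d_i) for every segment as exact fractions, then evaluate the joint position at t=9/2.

Δ: Δ0=2, Δ1=-2, Δ2=3
row 1: diag=10, rhs=-24; c'=1/5, d'=-12/5
row 2: denom=8−2·1/5=38/5; d'=(30−2·-12/5)/(38/5)=87/19
back: M2=87/19
back: M1=-12/5−1/5·87/19=-63/19
M: M0=0, M1=-63/19, M2=87/19, M3=0
seg 0: a=-3, c=M0/2=0, d=(M1−M0)/(6·3)=-7/38, b=Δ0−h0·(2M0+M1)/6=139/38
seg 1: a=3, c=M1/2=-63/38, d=(M2−M1)/(6·2)=25/38, b=Δ1−h1·(2M1+M2)/6=-25/19
seg 2: a=-1, c=M2/2=87/38, d=(M3−M2)/(6·2)=-29/76, b=Δ2−h2·(2M2+M3)/6=-1/19
t_q=9/2 → seg 1, τ=3/2; S=3+-25/19·τ+-63/38·τ²+25/38·τ³=-147/304

  seg 0: a=-3 b=139/38 c=0 d=-7/38
  seg 1: a=3 b=-25/19 c=-63/38 d=25/38
  seg 2: a=-1 b=-1/19 c=87/38 d=-29/76
S(9/2) = -147/304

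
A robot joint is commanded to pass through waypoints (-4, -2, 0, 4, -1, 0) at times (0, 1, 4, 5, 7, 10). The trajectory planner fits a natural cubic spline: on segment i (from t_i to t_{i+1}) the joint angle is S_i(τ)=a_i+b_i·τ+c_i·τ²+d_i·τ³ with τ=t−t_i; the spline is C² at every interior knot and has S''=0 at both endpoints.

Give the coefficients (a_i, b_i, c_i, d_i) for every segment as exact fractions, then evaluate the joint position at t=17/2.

  seg 0: a=-4 b=613/250 c=0 d=-113/250
  seg 1: a=-2 b=137/125 c=-339/250 d=2729/6750
  seg 2: a=0 b=969/250 c=856/375 d=-1619/750
  seg 3: a=4 b=737/375 c=-629/150 d=2941/3000
  seg 4: a=-1 b=-761/250 c=2533/1500 d=-2533/13500
S(17/2) = -9599/4000

Δ: Δ0=2, Δ1=2/3, Δ2=4, Δ3=-5/2, Δ4=1/3
row 1: diag=8, rhs=-8; c'=3/8, d'=-1
row 2: denom=8−3·3/8=55/8; d'=(20−3·-1)/(55/8)=184/55
row 3: denom=6−1·8/55=322/55; d'=(-39−1·184/55)/(322/55)=-2329/322
row 4: denom=10−2·55/161=1500/161; d'=(17−2·-2329/322)/(1500/161)=2533/750
back: M4=2533/750
back: M3=-2329/322−55/161·2533/750=-629/75
back: M2=184/55−8/55·-629/75=1712/375
back: M1=-1−3/8·1712/375=-339/125
M: M0=0, M1=-339/125, M2=1712/375, M3=-629/75, M4=2533/750, M5=0
seg 0: a=-4, c=M0/2=0, d=(M1−M0)/(6·1)=-113/250, b=Δ0−h0·(2M0+M1)/6=613/250
seg 1: a=-2, c=M1/2=-339/250, d=(M2−M1)/(6·3)=2729/6750, b=Δ1−h1·(2M1+M2)/6=137/125
seg 2: a=0, c=M2/2=856/375, d=(M3−M2)/(6·1)=-1619/750, b=Δ2−h2·(2M2+M3)/6=969/250
seg 3: a=4, c=M3/2=-629/150, d=(M4−M3)/(6·2)=2941/3000, b=Δ3−h3·(2M3+M4)/6=737/375
seg 4: a=-1, c=M4/2=2533/1500, d=(M5−M4)/(6·3)=-2533/13500, b=Δ4−h4·(2M4+M5)/6=-761/250
t_q=17/2 → seg 4, τ=3/2; S=-1+-761/250·τ+2533/1500·τ²+-2533/13500·τ³=-9599/4000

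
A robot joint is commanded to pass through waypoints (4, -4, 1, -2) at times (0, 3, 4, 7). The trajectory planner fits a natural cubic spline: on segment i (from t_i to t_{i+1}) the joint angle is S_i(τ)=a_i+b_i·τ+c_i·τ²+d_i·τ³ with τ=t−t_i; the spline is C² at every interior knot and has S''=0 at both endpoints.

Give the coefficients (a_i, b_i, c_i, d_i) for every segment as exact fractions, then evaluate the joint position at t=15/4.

Δ: Δ0=-8/3, Δ1=5, Δ2=-1
row 1: diag=8, rhs=46; c'=1/8, d'=23/4
row 2: denom=8−1·1/8=63/8; d'=(-36−1·23/4)/(63/8)=-334/63
back: M2=-334/63
back: M1=23/4−1/8·-334/63=404/63
M: M0=0, M1=404/63, M2=-334/63, M3=0
seg 0: a=4, c=M0/2=0, d=(M1−M0)/(6·3)=202/567, b=Δ0−h0·(2M0+M1)/6=-370/63
seg 1: a=-4, c=M1/2=202/63, d=(M2−M1)/(6·1)=-41/21, b=Δ1−h1·(2M1+M2)/6=236/63
seg 2: a=1, c=M2/2=-167/63, d=(M3−M2)/(6·3)=167/567, b=Δ2−h2·(2M2+M3)/6=271/63
t_q=15/4 → seg 1, τ=3/4; S=-4+236/63·τ+202/63·τ²+-41/21·τ³=-283/1344

  seg 0: a=4 b=-370/63 c=0 d=202/567
  seg 1: a=-4 b=236/63 c=202/63 d=-41/21
  seg 2: a=1 b=271/63 c=-167/63 d=167/567
S(15/4) = -283/1344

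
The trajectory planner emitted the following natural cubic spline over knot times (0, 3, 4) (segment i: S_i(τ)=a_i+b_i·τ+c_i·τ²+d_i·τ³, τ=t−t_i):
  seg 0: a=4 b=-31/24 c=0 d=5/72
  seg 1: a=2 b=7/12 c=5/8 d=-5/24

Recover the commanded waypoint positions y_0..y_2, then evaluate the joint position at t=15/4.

y_0=4 y_1=2 y_2=3
S(15/4) = 1383/512

y_0 = S_0(0) = a_0 = 4
y_1 = S_1(0) = a_1 = 2
y_2 = S_1(1) = 3
t_q=15/4 is in segment 1 (τ=3/4); S_1(τ)=1383/512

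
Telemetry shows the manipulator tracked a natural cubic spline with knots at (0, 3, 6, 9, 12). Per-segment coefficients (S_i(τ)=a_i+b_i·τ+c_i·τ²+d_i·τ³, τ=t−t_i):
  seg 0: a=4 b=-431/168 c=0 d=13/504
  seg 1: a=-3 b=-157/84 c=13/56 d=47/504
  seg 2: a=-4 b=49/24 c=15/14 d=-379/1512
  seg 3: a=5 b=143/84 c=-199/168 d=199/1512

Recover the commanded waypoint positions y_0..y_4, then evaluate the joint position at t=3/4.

y_0 = S_0(0) = a_0 = 4
y_1 = S_1(0) = a_1 = -3
y_2 = S_2(0) = a_2 = -4
y_3 = S_3(0) = a_3 = 5
y_4 = S_3(3) = 3
t_q=3/4 is in segment 0 (τ=3/4); S_0(τ)=7479/3584

y_0=4 y_1=-3 y_2=-4 y_3=5 y_4=3
S(3/4) = 7479/3584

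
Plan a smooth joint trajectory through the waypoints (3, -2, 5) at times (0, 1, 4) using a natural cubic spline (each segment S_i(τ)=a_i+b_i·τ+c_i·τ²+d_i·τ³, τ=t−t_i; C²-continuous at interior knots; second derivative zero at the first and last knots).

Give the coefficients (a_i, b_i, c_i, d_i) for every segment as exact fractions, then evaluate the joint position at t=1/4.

  seg 0: a=3 b=-71/12 c=0 d=11/12
  seg 1: a=-2 b=-19/6 c=11/4 d=-11/36
S(1/4) = 393/256

Δ: Δ0=-5, Δ1=7/3
row 1: diag=8, rhs=44; c'=3/8, d'=11/2
back: M1=11/2
M: M0=0, M1=11/2, M2=0
seg 0: a=3, c=M0/2=0, d=(M1−M0)/(6·1)=11/12, b=Δ0−h0·(2M0+M1)/6=-71/12
seg 1: a=-2, c=M1/2=11/4, d=(M2−M1)/(6·3)=-11/36, b=Δ1−h1·(2M1+M2)/6=-19/6
t_q=1/4 → seg 0, τ=1/4; S=3+-71/12·τ+0·τ²+11/12·τ³=393/256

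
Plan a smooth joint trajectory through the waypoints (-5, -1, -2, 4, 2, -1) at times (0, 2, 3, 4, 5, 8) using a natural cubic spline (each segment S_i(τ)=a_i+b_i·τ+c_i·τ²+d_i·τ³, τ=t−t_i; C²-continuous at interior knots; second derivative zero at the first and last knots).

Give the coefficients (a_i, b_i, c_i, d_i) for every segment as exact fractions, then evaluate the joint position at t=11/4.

  seg 0: a=-5 b=74/19 c=0 d=-9/19
  seg 1: a=-1 b=-34/19 c=-54/19 d=69/19
  seg 2: a=-2 b=65/19 c=153/19 d=-104/19
  seg 3: a=4 b=59/19 c=-159/19 d=62/19
  seg 4: a=2 b=-73/19 c=27/19 d=-3/19
S(11/4) = -2929/1216

Δ: Δ0=2, Δ1=-1, Δ2=6, Δ3=-2, Δ4=-1
row 1: diag=6, rhs=-18; c'=1/6, d'=-3
row 2: denom=4−1·1/6=23/6; d'=(42−1·-3)/(23/6)=270/23
row 3: denom=4−1·6/23=86/23; d'=(-48−1·270/23)/(86/23)=-687/43
row 4: denom=8−1·23/86=665/86; d'=(6−1·-687/43)/(665/86)=54/19
back: M4=54/19
back: M3=-687/43−23/86·54/19=-318/19
back: M2=270/23−6/23·-318/19=306/19
back: M1=-3−1/6·306/19=-108/19
M: M0=0, M1=-108/19, M2=306/19, M3=-318/19, M4=54/19, M5=0
seg 0: a=-5, c=M0/2=0, d=(M1−M0)/(6·2)=-9/19, b=Δ0−h0·(2M0+M1)/6=74/19
seg 1: a=-1, c=M1/2=-54/19, d=(M2−M1)/(6·1)=69/19, b=Δ1−h1·(2M1+M2)/6=-34/19
seg 2: a=-2, c=M2/2=153/19, d=(M3−M2)/(6·1)=-104/19, b=Δ2−h2·(2M2+M3)/6=65/19
seg 3: a=4, c=M3/2=-159/19, d=(M4−M3)/(6·1)=62/19, b=Δ3−h3·(2M3+M4)/6=59/19
seg 4: a=2, c=M4/2=27/19, d=(M5−M4)/(6·3)=-3/19, b=Δ4−h4·(2M4+M5)/6=-73/19
t_q=11/4 → seg 1, τ=3/4; S=-1+-34/19·τ+-54/19·τ²+69/19·τ³=-2929/1216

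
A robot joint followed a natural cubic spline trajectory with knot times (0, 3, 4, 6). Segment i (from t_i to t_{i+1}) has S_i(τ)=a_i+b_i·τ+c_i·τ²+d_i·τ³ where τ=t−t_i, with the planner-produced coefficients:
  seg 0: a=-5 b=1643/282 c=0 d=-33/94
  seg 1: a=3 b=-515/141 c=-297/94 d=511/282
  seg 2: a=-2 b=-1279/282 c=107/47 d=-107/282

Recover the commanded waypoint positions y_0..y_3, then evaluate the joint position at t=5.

y_0=-5 y_1=3 y_2=-2 y_3=-5
S(5) = -218/47

y_0 = S_0(0) = a_0 = -5
y_1 = S_1(0) = a_1 = 3
y_2 = S_2(0) = a_2 = -2
y_3 = S_2(2) = -5
t_q=5 is in segment 2 (τ=1); S_2(τ)=-218/47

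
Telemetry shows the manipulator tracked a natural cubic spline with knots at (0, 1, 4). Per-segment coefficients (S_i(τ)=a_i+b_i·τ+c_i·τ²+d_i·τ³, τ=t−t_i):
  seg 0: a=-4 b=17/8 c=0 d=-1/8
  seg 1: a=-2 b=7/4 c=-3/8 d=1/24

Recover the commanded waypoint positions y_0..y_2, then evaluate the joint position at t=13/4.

y_0=-4 y_1=-2 y_2=1
S(13/4) = 263/512

y_0 = S_0(0) = a_0 = -4
y_1 = S_1(0) = a_1 = -2
y_2 = S_1(3) = 1
t_q=13/4 is in segment 1 (τ=9/4); S_1(τ)=263/512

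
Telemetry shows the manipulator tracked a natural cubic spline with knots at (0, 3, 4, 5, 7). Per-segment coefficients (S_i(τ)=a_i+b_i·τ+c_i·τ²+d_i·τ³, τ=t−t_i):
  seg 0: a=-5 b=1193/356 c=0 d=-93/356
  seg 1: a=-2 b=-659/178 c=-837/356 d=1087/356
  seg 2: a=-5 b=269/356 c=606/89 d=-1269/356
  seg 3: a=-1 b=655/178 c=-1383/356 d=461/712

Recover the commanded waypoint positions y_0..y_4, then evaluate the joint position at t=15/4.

y_0 = S_0(0) = a_0 = -5
y_1 = S_1(0) = a_1 = -2
y_2 = S_2(0) = a_2 = -5
y_3 = S_3(0) = a_3 = -1
y_4 = S_3(2) = -4
t_q=15/4 is in segment 1 (τ=3/4); S_1(τ)=-109615/22784

y_0=-5 y_1=-2 y_2=-5 y_3=-1 y_4=-4
S(15/4) = -109615/22784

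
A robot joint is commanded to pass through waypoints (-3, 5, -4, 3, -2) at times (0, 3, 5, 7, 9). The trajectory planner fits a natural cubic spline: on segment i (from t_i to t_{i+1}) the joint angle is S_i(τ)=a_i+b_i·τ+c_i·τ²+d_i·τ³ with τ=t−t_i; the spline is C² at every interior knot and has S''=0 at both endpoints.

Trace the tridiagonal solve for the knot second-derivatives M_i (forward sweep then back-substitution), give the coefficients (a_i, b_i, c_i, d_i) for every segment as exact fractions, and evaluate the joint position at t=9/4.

  seg 0: a=-3 b=4891/852 c=0 d=-97/284
  seg 1: a=5 b=-1483/426 c=-873/284 d=2185/1704
  seg 2: a=-4 b=-83/213 c=328/71 d=-2279/1704
  seg 3: a=3 b=869/426 c=-967/284 d=967/1704
S(9/4) = 109527/18176

Δ: Δ0=8/3, Δ1=-9/2, Δ2=7/2, Δ3=-5/2
row 1: diag=10, rhs=-43; c'=1/5, d'=-43/10
row 2: denom=8−2·1/5=38/5; d'=(48−2·-43/10)/(38/5)=283/38
row 3: denom=8−2·5/19=142/19; d'=(-36−2·283/38)/(142/19)=-967/142
back: M3=-967/142
back: M2=283/38−5/19·-967/142=656/71
back: M1=-43/10−1/5·656/71=-873/142
M: M0=0, M1=-873/142, M2=656/71, M3=-967/142, M4=0
seg 0: a=-3, c=M0/2=0, d=(M1−M0)/(6·3)=-97/284, b=Δ0−h0·(2M0+M1)/6=4891/852
seg 1: a=5, c=M1/2=-873/284, d=(M2−M1)/(6·2)=2185/1704, b=Δ1−h1·(2M1+M2)/6=-1483/426
seg 2: a=-4, c=M2/2=328/71, d=(M3−M2)/(6·2)=-2279/1704, b=Δ2−h2·(2M2+M3)/6=-83/213
seg 3: a=3, c=M3/2=-967/284, d=(M4−M3)/(6·2)=967/1704, b=Δ3−h3·(2M3+M4)/6=869/426
t_q=9/4 → seg 0, τ=9/4; S=-3+4891/852·τ+0·τ²+-97/284·τ³=109527/18176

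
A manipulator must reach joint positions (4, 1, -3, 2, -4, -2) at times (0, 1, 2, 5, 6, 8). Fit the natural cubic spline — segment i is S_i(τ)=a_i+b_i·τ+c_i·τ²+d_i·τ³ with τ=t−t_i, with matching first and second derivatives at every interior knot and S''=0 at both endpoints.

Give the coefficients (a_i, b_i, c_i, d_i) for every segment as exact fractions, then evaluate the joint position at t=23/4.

Δ: Δ0=-3, Δ1=-4, Δ2=5/3, Δ3=-6, Δ4=1
row 1: diag=4, rhs=-6; c'=1/4, d'=-3/2
row 2: denom=8−1·1/4=31/4; d'=(34−1·-3/2)/(31/4)=142/31
row 3: denom=8−3·12/31=212/31; d'=(-46−3·142/31)/(212/31)=-463/53
row 4: denom=6−1·31/212=1241/212; d'=(42−1·-463/53)/(1241/212)=10756/1241
back: M4=10756/1241
back: M3=-463/53−31/212·10756/1241=-12414/1241
back: M2=142/31−12/31·-12414/1241=10490/1241
back: M1=-3/2−1/4·10490/1241=-4484/1241
M: M0=0, M1=-4484/1241, M2=10490/1241, M3=-12414/1241, M4=10756/1241, M5=0
seg 0: a=4, c=M0/2=0, d=(M1−M0)/(6·1)=-2242/3723, b=Δ0−h0·(2M0+M1)/6=-8927/3723
seg 1: a=1, c=M1/2=-2242/1241, d=(M2−M1)/(6·1)=7487/3723, b=Δ1−h1·(2M1+M2)/6=-15653/3723
seg 2: a=-3, c=M2/2=5245/1241, d=(M3−M2)/(6·3)=-11452/11169, b=Δ2−h2·(2M2+M3)/6=-6644/3723
seg 3: a=2, c=M3/2=-6207/1241, d=(M4−M3)/(6·1)=11585/3723, b=Δ3−h3·(2M3+M4)/6=-15302/3723
seg 4: a=-4, c=M4/2=5378/1241, d=(M5−M4)/(6·2)=-2689/3723, b=Δ4−h4·(2M4+M5)/6=-17789/3723
t_q=23/4 → seg 3, τ=3/4; S=2+-15302/3723·τ+-6207/1241·τ²+11585/3723·τ³=-205171/79424

  seg 0: a=4 b=-8927/3723 c=0 d=-2242/3723
  seg 1: a=1 b=-15653/3723 c=-2242/1241 d=7487/3723
  seg 2: a=-3 b=-6644/3723 c=5245/1241 d=-11452/11169
  seg 3: a=2 b=-15302/3723 c=-6207/1241 d=11585/3723
  seg 4: a=-4 b=-17789/3723 c=5378/1241 d=-2689/3723
S(23/4) = -205171/79424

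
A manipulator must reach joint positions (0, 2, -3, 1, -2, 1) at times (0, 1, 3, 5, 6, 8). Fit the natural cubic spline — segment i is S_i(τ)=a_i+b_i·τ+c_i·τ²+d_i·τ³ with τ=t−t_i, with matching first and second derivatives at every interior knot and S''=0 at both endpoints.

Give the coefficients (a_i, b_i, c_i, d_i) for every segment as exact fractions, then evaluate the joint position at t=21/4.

  seg 0: a=0 b=4397/1396 c=0 d=-1605/1396
  seg 1: a=2 b=-209/698 c=-4815/1396 d=3279/2792
  seg 2: a=-3 b=-1/349 c=2511/698 d=-453/349
  seg 3: a=1 b=-415/349 c=-2925/698 d=1661/698
  seg 4: a=-2 b=-1697/698 c=1029/349 d=-343/698
S(21/4) = 21353/44672

Δ: Δ0=2, Δ1=-5/2, Δ2=2, Δ3=-3, Δ4=3/2
row 1: diag=6, rhs=-27; c'=1/3, d'=-9/2
row 2: denom=8−2·1/3=22/3; d'=(27−2·-9/2)/(22/3)=54/11
row 3: denom=6−2·3/11=60/11; d'=(-30−2·54/11)/(60/11)=-73/10
row 4: denom=6−1·11/60=349/60; d'=(27−1·-73/10)/(349/60)=2058/349
back: M4=2058/349
back: M3=-73/10−11/60·2058/349=-2925/349
back: M2=54/11−3/11·-2925/349=2511/349
back: M1=-9/2−1/3·2511/349=-4815/698
M: M0=0, M1=-4815/698, M2=2511/349, M3=-2925/349, M4=2058/349, M5=0
seg 0: a=0, c=M0/2=0, d=(M1−M0)/(6·1)=-1605/1396, b=Δ0−h0·(2M0+M1)/6=4397/1396
seg 1: a=2, c=M1/2=-4815/1396, d=(M2−M1)/(6·2)=3279/2792, b=Δ1−h1·(2M1+M2)/6=-209/698
seg 2: a=-3, c=M2/2=2511/698, d=(M3−M2)/(6·2)=-453/349, b=Δ2−h2·(2M2+M3)/6=-1/349
seg 3: a=1, c=M3/2=-2925/698, d=(M4−M3)/(6·1)=1661/698, b=Δ3−h3·(2M3+M4)/6=-415/349
seg 4: a=-2, c=M4/2=1029/349, d=(M5−M4)/(6·2)=-343/698, b=Δ4−h4·(2M4+M5)/6=-1697/698
t_q=21/4 → seg 3, τ=1/4; S=1+-415/349·τ+-2925/698·τ²+1661/698·τ³=21353/44672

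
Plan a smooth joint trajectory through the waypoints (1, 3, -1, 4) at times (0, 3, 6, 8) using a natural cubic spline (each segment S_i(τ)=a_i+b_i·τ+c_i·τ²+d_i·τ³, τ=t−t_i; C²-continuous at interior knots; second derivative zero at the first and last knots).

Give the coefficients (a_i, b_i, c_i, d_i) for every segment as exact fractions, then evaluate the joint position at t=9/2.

Δ: Δ0=2/3, Δ1=-4/3, Δ2=5/2
row 1: diag=12, rhs=-12; c'=1/4, d'=-1
row 2: denom=10−3·1/4=37/4; d'=(23−3·-1)/(37/4)=104/37
back: M2=104/37
back: M1=-1−1/4·104/37=-63/37
M: M0=0, M1=-63/37, M2=104/37, M3=0
seg 0: a=1, c=M0/2=0, d=(M1−M0)/(6·3)=-7/74, b=Δ0−h0·(2M0+M1)/6=337/222
seg 1: a=3, c=M1/2=-63/74, d=(M2−M1)/(6·3)=167/666, b=Δ1−h1·(2M1+M2)/6=-115/111
seg 2: a=-1, c=M2/2=52/37, d=(M3−M2)/(6·2)=-26/111, b=Δ2−h2·(2M2+M3)/6=139/222
t_q=9/2 → seg 1, τ=3/2; S=3+-115/111·τ+-63/74·τ²+167/666·τ³=223/592

  seg 0: a=1 b=337/222 c=0 d=-7/74
  seg 1: a=3 b=-115/111 c=-63/74 d=167/666
  seg 2: a=-1 b=139/222 c=52/37 d=-26/111
S(9/2) = 223/592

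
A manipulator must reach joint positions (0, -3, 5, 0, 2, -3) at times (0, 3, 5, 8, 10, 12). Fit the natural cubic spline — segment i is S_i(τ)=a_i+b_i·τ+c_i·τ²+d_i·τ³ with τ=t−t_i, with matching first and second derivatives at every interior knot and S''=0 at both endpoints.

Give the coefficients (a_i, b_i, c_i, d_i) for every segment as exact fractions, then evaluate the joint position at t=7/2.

  seg 0: a=0 b=-9995/3288 c=0 d=6707/29592
  seg 1: a=-3 b=5063/1644 c=6707/3288 d=-2597/3288
  seg 2: a=5 b=965/548 c=-8875/3288 d=15355/29592
  seg 3: a=0 b=-465/1096 c=270/137 d=-2759/4384
  seg 4: a=2 b=-51/548 c=-3957/2192 d=1319/4384
S(7/2) = -9197/8768

Δ: Δ0=-1, Δ1=4, Δ2=-5/3, Δ3=1, Δ4=-5/2
row 1: diag=10, rhs=30; c'=1/5, d'=3
row 2: denom=10−2·1/5=48/5; d'=(-34−2·3)/(48/5)=-25/6
row 3: denom=10−3·5/16=145/16; d'=(16−3·-25/6)/(145/16)=456/145
row 4: denom=8−2·32/145=1096/145; d'=(-21−2·456/145)/(1096/145)=-3957/1096
back: M4=-3957/1096
back: M3=456/145−32/145·-3957/1096=540/137
back: M2=-25/6−5/16·540/137=-8875/1644
back: M1=3−1/5·-8875/1644=6707/1644
M: M0=0, M1=6707/1644, M2=-8875/1644, M3=540/137, M4=-3957/1096, M5=0
seg 0: a=0, c=M0/2=0, d=(M1−M0)/(6·3)=6707/29592, b=Δ0−h0·(2M0+M1)/6=-9995/3288
seg 1: a=-3, c=M1/2=6707/3288, d=(M2−M1)/(6·2)=-2597/3288, b=Δ1−h1·(2M1+M2)/6=5063/1644
seg 2: a=5, c=M2/2=-8875/3288, d=(M3−M2)/(6·3)=15355/29592, b=Δ2−h2·(2M2+M3)/6=965/548
seg 3: a=0, c=M3/2=270/137, d=(M4−M3)/(6·2)=-2759/4384, b=Δ3−h3·(2M3+M4)/6=-465/1096
seg 4: a=2, c=M4/2=-3957/2192, d=(M5−M4)/(6·2)=1319/4384, b=Δ4−h4·(2M4+M5)/6=-51/548
t_q=7/2 → seg 1, τ=1/2; S=-3+5063/1644·τ+6707/3288·τ²+-2597/3288·τ³=-9197/8768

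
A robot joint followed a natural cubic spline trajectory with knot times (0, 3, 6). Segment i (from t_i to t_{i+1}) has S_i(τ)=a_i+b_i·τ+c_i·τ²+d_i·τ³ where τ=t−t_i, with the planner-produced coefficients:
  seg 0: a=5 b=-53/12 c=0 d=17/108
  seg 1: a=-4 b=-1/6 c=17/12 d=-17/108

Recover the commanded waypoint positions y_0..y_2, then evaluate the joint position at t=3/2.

y_0=5 y_1=-4 y_2=4
S(3/2) = -35/32

y_0 = S_0(0) = a_0 = 5
y_1 = S_1(0) = a_1 = -4
y_2 = S_1(3) = 4
t_q=3/2 is in segment 0 (τ=3/2); S_0(τ)=-35/32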